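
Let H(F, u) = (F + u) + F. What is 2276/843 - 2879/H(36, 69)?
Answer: -234009/13207 ≈ -17.719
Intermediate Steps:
H(F, u) = u + 2*F
2276/843 - 2879/H(36, 69) = 2276/843 - 2879/(69 + 2*36) = 2276*(1/843) - 2879/(69 + 72) = 2276/843 - 2879/141 = -234009/13207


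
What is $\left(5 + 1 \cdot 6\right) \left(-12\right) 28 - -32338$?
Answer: $28642$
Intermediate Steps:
$\left(5 + 1 \cdot 6\right) \left(-12\right) 28 - -32338 = \left(5 + 6\right) \left(-12\right) 28 + 32338 = 11 \left(-12\right) 28 + 32338 = \left(-132\right) 28 + 32338 = -3696 + 32338 = 28642$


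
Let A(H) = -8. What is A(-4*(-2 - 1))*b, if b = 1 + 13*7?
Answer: -736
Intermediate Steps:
b = 92 (b = 1 + 91 = 92)
A(-4*(-2 - 1))*b = -8*92 = -736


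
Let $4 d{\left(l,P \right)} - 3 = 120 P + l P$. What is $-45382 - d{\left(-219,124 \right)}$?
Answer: $- \frac{169255}{4} \approx -42314.0$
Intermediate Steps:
$d{\left(l,P \right)} = \frac{3}{4} + 30 P + \frac{P l}{4}$ ($d{\left(l,P \right)} = \frac{3}{4} + \frac{120 P + l P}{4} = \frac{3}{4} + \frac{120 P + P l}{4} = \frac{3}{4} + \left(30 P + \frac{P l}{4}\right) = \frac{3}{4} + 30 P + \frac{P l}{4}$)
$-45382 - d{\left(-219,124 \right)} = -45382 - \left(\frac{3}{4} + 30 \cdot 124 + \frac{1}{4} \cdot 124 \left(-219\right)\right) = -45382 - \left(\frac{3}{4} + 3720 - 6789\right) = -45382 - - \frac{12273}{4} = -45382 + \frac{12273}{4} = - \frac{169255}{4}$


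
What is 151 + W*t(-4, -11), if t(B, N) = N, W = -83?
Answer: 1064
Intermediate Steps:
151 + W*t(-4, -11) = 151 - 83*(-11) = 151 + 913 = 1064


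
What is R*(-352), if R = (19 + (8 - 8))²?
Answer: -127072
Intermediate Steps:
R = 361 (R = (19 + 0)² = 19² = 361)
R*(-352) = 361*(-352) = -127072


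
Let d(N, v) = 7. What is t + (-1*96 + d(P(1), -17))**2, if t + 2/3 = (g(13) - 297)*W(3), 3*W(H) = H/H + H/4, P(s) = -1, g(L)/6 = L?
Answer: 93511/12 ≈ 7792.6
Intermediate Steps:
g(L) = 6*L
W(H) = 1/3 + H/12 (W(H) = (H/H + H/4)/3 = (1 + H*(1/4))/3 = (1 + H/4)/3 = 1/3 + H/12)
t = -1541/12 (t = -2/3 + (6*13 - 297)*(1/3 + (1/12)*3) = -2/3 + (78 - 297)*(1/3 + 1/4) = -2/3 - 219*7/12 = -2/3 - 511/4 = -1541/12 ≈ -128.42)
t + (-1*96 + d(P(1), -17))**2 = -1541/12 + (-1*96 + 7)**2 = -1541/12 + (-96 + 7)**2 = -1541/12 + (-89)**2 = -1541/12 + 7921 = 93511/12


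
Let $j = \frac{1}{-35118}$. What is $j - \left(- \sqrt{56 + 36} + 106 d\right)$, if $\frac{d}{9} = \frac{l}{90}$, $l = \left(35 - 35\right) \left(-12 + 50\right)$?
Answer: $- \frac{1}{35118} + 2 \sqrt{23} \approx 9.5916$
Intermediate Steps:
$l = 0$ ($l = 0 \cdot 38 = 0$)
$j = - \frac{1}{35118} \approx -2.8475 \cdot 10^{-5}$
$d = 0$ ($d = 9 \cdot \frac{0}{90} = 9 \cdot 0 \cdot \frac{1}{90} = 9 \cdot 0 = 0$)
$j - \left(- \sqrt{56 + 36} + 106 d\right) = - \frac{1}{35118} + \left(\left(-106\right) 0 + \sqrt{56 + 36}\right) = - \frac{1}{35118} + \left(0 + \sqrt{92}\right) = - \frac{1}{35118} + \left(0 + 2 \sqrt{23}\right) = - \frac{1}{35118} + 2 \sqrt{23}$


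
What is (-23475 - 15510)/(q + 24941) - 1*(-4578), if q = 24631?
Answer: 75633877/16524 ≈ 4577.2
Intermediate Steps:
(-23475 - 15510)/(q + 24941) - 1*(-4578) = (-23475 - 15510)/(24631 + 24941) - 1*(-4578) = -38985/49572 + 4578 = -38985*1/49572 + 4578 = -12995/16524 + 4578 = 75633877/16524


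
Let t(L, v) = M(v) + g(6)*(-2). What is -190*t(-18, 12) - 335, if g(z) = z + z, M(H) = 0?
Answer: 4225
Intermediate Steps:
g(z) = 2*z
t(L, v) = -24 (t(L, v) = 0 + (2*6)*(-2) = 0 + 12*(-2) = 0 - 24 = -24)
-190*t(-18, 12) - 335 = -190*(-24) - 335 = 4560 - 335 = 4225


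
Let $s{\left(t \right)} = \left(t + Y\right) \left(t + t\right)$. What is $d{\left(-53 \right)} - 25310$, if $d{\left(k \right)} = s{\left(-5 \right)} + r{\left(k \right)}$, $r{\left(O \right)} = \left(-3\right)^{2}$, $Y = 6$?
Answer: $-25311$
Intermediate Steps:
$r{\left(O \right)} = 9$
$s{\left(t \right)} = 2 t \left(6 + t\right)$ ($s{\left(t \right)} = \left(t + 6\right) \left(t + t\right) = \left(6 + t\right) 2 t = 2 t \left(6 + t\right)$)
$d{\left(k \right)} = -1$ ($d{\left(k \right)} = 2 \left(-5\right) \left(6 - 5\right) + 9 = 2 \left(-5\right) 1 + 9 = -10 + 9 = -1$)
$d{\left(-53 \right)} - 25310 = -1 - 25310 = -25311$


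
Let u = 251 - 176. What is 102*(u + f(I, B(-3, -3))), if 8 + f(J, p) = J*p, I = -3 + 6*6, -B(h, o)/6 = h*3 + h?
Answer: 249186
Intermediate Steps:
B(h, o) = -24*h (B(h, o) = -6*(h*3 + h) = -6*(3*h + h) = -24*h)
I = 33 (I = -3 + 36 = 33)
f(J, p) = -8 + J*p
u = 75
102*(u + f(I, B(-3, -3))) = 102*(75 + (-8 + 33*(-24*(-3)))) = 102*(75 + (-8 + 33*72)) = 102*(75 + (-8 + 2376)) = 102*(75 + 2368) = 102*2443 = 249186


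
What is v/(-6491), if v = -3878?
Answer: 3878/6491 ≈ 0.59744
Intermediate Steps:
v/(-6491) = -3878/(-6491) = -3878*(-1/6491) = 3878/6491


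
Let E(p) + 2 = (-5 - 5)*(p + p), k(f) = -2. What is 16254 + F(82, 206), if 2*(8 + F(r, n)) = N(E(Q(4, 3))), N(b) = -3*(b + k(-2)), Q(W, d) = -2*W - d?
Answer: 15922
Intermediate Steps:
Q(W, d) = -d - 2*W
E(p) = -2 - 20*p (E(p) = -2 + (-5 - 5)*(p + p) = -2 - 20*p)
N(b) = 6 - 3*b (N(b) = -3*(b - 2) = -3*(-2 + b) = 6 - 3*b)
F(r, n) = -332 (F(r, n) = -8 + (6 - 3*(-2 - 20*(-1*3 - 2*4)))/2 = -8 + (6 - 3*(-2 - 20*(-3 - 8)))/2 = -8 + (6 - 3*(-2 - 20*(-11)))/2 = -8 + (6 - 3*(-2 + 220))/2 = -8 + (6 - 3*218)/2 = -8 + (6 - 654)/2 = -8 + (1/2)*(-648) = -8 - 324 = -332)
16254 + F(82, 206) = 16254 - 332 = 15922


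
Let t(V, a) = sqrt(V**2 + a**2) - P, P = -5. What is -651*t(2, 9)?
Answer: -3255 - 651*sqrt(85) ≈ -9256.9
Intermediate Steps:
t(V, a) = 5 + sqrt(V**2 + a**2) (t(V, a) = sqrt(V**2 + a**2) - 1*(-5) = sqrt(V**2 + a**2) + 5 = 5 + sqrt(V**2 + a**2))
-651*t(2, 9) = -651*(5 + sqrt(2**2 + 9**2)) = -651*(5 + sqrt(4 + 81)) = -651*(5 + sqrt(85)) = -3255 - 651*sqrt(85)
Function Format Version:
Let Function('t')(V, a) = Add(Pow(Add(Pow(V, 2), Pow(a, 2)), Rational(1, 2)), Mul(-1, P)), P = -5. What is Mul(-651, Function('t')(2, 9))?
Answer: Add(-3255, Mul(-651, Pow(85, Rational(1, 2)))) ≈ -9256.9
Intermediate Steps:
Function('t')(V, a) = Add(5, Pow(Add(Pow(V, 2), Pow(a, 2)), Rational(1, 2))) (Function('t')(V, a) = Add(Pow(Add(Pow(V, 2), Pow(a, 2)), Rational(1, 2)), Mul(-1, -5)) = Add(Pow(Add(Pow(V, 2), Pow(a, 2)), Rational(1, 2)), 5) = Add(5, Pow(Add(Pow(V, 2), Pow(a, 2)), Rational(1, 2))))
Mul(-651, Function('t')(2, 9)) = Mul(-651, Add(5, Pow(Add(Pow(2, 2), Pow(9, 2)), Rational(1, 2)))) = Mul(-651, Add(5, Pow(Add(4, 81), Rational(1, 2)))) = Mul(-651, Add(5, Pow(85, Rational(1, 2)))) = Add(-3255, Mul(-651, Pow(85, Rational(1, 2))))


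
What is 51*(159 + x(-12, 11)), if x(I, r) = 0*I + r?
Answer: 8670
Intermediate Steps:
x(I, r) = r (x(I, r) = 0 + r = r)
51*(159 + x(-12, 11)) = 51*(159 + 11) = 51*170 = 8670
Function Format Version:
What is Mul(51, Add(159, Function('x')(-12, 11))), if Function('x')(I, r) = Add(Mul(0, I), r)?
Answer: 8670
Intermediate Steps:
Function('x')(I, r) = r (Function('x')(I, r) = Add(0, r) = r)
Mul(51, Add(159, Function('x')(-12, 11))) = Mul(51, Add(159, 11)) = Mul(51, 170) = 8670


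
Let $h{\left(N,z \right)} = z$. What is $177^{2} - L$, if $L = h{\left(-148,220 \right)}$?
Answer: $31109$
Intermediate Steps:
$L = 220$
$177^{2} - L = 177^{2} - 220 = 31329 - 220 = 31109$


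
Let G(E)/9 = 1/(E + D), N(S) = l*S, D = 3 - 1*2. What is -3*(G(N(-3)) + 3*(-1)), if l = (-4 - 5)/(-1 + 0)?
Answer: 261/26 ≈ 10.038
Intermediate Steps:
D = 1 (D = 3 - 2 = 1)
l = 9 (l = -9/(-1) = -9*(-1) = 9)
N(S) = 9*S
G(E) = 9/(1 + E) (G(E) = 9/(E + 1) = 9/(1 + E))
-3*(G(N(-3)) + 3*(-1)) = -3*(9/(1 + 9*(-3)) + 3*(-1)) = -3*(9/(1 - 27) - 3) = -3*(9/(-26) - 3) = -3*(9*(-1/26) - 3) = -3*(-9/26 - 3) = -3*(-87/26) = 261/26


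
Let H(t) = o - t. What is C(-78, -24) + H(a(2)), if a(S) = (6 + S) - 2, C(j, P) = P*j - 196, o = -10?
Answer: 1660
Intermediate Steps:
C(j, P) = -196 + P*j
a(S) = 4 + S
H(t) = -10 - t
C(-78, -24) + H(a(2)) = (-196 - 24*(-78)) + (-10 - (4 + 2)) = (-196 + 1872) + (-10 - 1*6) = 1676 + (-10 - 6) = 1676 - 16 = 1660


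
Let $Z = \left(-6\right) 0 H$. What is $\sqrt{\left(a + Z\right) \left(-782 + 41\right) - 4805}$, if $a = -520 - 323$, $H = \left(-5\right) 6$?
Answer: $\sqrt{619858} \approx 787.31$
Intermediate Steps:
$H = -30$
$Z = 0$ ($Z = \left(-6\right) 0 \left(-30\right) = 0 \left(-30\right) = 0$)
$a = -843$ ($a = -520 - 323 = -843$)
$\sqrt{\left(a + Z\right) \left(-782 + 41\right) - 4805} = \sqrt{\left(-843 + 0\right) \left(-782 + 41\right) - 4805} = \sqrt{\left(-843\right) \left(-741\right) - 4805} = \sqrt{624663 - 4805} = \sqrt{619858}$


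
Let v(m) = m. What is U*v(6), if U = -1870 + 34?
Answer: -11016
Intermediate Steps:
U = -1836
U*v(6) = -1836*6 = -11016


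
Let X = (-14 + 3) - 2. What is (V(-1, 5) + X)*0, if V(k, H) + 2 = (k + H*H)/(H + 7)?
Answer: 0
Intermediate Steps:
X = -13 (X = -11 - 2 = -13)
V(k, H) = -2 + (k + H**2)/(7 + H) (V(k, H) = -2 + (k + H*H)/(H + 7) = -2 + (k + H**2)/(7 + H))
(V(-1, 5) + X)*0 = ((-14 - 1 + 5**2 - 2*5)/(7 + 5) - 13)*0 = ((-14 - 1 + 25 - 10)/12 - 13)*0 = ((1/12)*0 - 13)*0 = (0 - 13)*0 = -13*0 = 0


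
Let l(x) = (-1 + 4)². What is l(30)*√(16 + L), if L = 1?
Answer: 9*√17 ≈ 37.108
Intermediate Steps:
l(x) = 9 (l(x) = 3² = 9)
l(30)*√(16 + L) = 9*√(16 + 1) = 9*√17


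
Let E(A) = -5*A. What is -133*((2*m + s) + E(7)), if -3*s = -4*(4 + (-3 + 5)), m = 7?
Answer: 1729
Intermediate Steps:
s = 8 (s = -(-4)*(4 + (-3 + 5))/3 = -(-4)*(4 + 2)/3 = -(-4)*6/3 = -1/3*(-24) = 8)
-133*((2*m + s) + E(7)) = -133*((2*7 + 8) - 5*7) = -133*((14 + 8) - 35) = -133*(22 - 35) = -133*(-13) = -1*(-1729) = 1729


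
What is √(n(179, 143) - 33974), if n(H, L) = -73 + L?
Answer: 4*I*√2119 ≈ 184.13*I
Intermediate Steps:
√(n(179, 143) - 33974) = √((-73 + 143) - 33974) = √(70 - 33974) = √(-33904) = 4*I*√2119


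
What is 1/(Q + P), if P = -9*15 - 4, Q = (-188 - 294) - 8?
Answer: -1/629 ≈ -0.0015898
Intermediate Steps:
Q = -490 (Q = -482 - 8 = -490)
P = -139 (P = -135 - 4 = -139)
1/(Q + P) = 1/(-490 - 139) = 1/(-629) = -1/629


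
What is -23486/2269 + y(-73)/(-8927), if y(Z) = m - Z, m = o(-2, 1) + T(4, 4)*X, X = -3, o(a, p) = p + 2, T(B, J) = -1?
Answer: -2656187/256397 ≈ -10.360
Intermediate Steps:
o(a, p) = 2 + p
m = 6 (m = (2 + 1) - 1*(-3) = 3 + 3 = 6)
y(Z) = 6 - Z
-23486/2269 + y(-73)/(-8927) = -23486/2269 + (6 - 1*(-73))/(-8927) = -23486*1/2269 + (6 + 73)*(-1/8927) = -23486/2269 + 79*(-1/8927) = -23486/2269 - 1/113 = -2656187/256397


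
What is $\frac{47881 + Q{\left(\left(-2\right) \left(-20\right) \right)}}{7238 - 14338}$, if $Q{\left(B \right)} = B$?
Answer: $- \frac{47921}{7100} \approx -6.7494$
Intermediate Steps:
$\frac{47881 + Q{\left(\left(-2\right) \left(-20\right) \right)}}{7238 - 14338} = \frac{47881 - -40}{7238 - 14338} = \frac{47881 + 40}{-7100} = 47921 \left(- \frac{1}{7100}\right) = - \frac{47921}{7100}$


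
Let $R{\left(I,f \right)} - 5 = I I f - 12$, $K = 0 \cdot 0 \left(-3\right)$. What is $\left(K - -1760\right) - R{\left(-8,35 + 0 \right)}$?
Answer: $-473$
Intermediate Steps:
$K = 0$ ($K = 0 \left(-3\right) = 0$)
$R{\left(I,f \right)} = -7 + f I^{2}$ ($R{\left(I,f \right)} = 5 + \left(I I f - 12\right) = 5 + \left(I^{2} f - 12\right) = 5 + \left(f I^{2} - 12\right) = 5 + \left(-12 + f I^{2}\right) = -7 + f I^{2}$)
$\left(K - -1760\right) - R{\left(-8,35 + 0 \right)} = \left(0 - -1760\right) - \left(-7 + \left(35 + 0\right) \left(-8\right)^{2}\right) = \left(0 + 1760\right) - \left(-7 + 35 \cdot 64\right) = 1760 - \left(-7 + 2240\right) = 1760 - 2233 = -473$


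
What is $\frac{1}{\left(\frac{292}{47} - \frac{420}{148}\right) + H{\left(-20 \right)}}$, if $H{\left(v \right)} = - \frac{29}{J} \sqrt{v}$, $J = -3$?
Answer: $\frac{91855719}{51175721669} - \frac{526197054 i \sqrt{5}}{51175721669} \approx 0.0017949 - 0.022992 i$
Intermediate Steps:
$H{\left(v \right)} = \frac{29 \sqrt{v}}{3}$ ($H{\left(v \right)} = - \frac{29}{-3} \sqrt{v} = \left(-29\right) \left(- \frac{1}{3}\right) \sqrt{v} = \frac{29 \sqrt{v}}{3}$)
$\frac{1}{\left(\frac{292}{47} - \frac{420}{148}\right) + H{\left(-20 \right)}} = \frac{1}{\left(\frac{292}{47} - \frac{420}{148}\right) + \frac{29 \sqrt{-20}}{3}} = \frac{1}{\left(292 \cdot \frac{1}{47} - \frac{105}{37}\right) + \frac{29 \cdot 2 i \sqrt{5}}{3}} = \frac{1}{\left(\frac{292}{47} - \frac{105}{37}\right) + \frac{58 i \sqrt{5}}{3}} = \frac{1}{\frac{5869}{1739} + \frac{58 i \sqrt{5}}{3}}$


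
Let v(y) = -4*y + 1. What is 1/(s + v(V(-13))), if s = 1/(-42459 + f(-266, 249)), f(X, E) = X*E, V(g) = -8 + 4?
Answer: 108693/1847780 ≈ 0.058824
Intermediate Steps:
V(g) = -4
v(y) = 1 - 4*y
f(X, E) = E*X
s = -1/108693 (s = 1/(-42459 + 249*(-266)) = 1/(-42459 - 66234) = 1/(-108693) = -1/108693 ≈ -9.2002e-6)
1/(s + v(V(-13))) = 1/(-1/108693 + (1 - 4*(-4))) = 1/(-1/108693 + (1 + 16)) = 1/(-1/108693 + 17) = 1/(1847780/108693) = 108693/1847780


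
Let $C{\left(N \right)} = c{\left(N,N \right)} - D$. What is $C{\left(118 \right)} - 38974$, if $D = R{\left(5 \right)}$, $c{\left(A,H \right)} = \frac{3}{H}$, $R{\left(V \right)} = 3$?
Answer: $- \frac{4599283}{118} \approx -38977.0$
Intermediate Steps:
$D = 3$
$C{\left(N \right)} = -3 + \frac{3}{N}$ ($C{\left(N \right)} = \frac{3}{N} - 3 = -3 + \frac{3}{N}$)
$C{\left(118 \right)} - 38974 = \left(-3 + \frac{3}{118}\right) - 38974 = - \frac{351}{118} - 38974 = - \frac{4599283}{118}$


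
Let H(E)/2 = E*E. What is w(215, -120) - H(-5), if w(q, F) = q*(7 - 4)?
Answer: 595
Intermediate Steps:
H(E) = 2*E² (H(E) = 2*(E*E) = 2*E²)
w(q, F) = 3*q (w(q, F) = q*3 = 3*q)
w(215, -120) - H(-5) = 3*215 - 2*(-5)² = 645 - 2*25 = 645 - 1*50 = 645 - 50 = 595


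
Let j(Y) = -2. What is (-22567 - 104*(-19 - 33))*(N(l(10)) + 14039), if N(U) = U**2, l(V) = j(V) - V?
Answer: -243366097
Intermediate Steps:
l(V) = -2 - V
(-22567 - 104*(-19 - 33))*(N(l(10)) + 14039) = (-22567 - 104*(-19 - 33))*((-2 - 1*10)**2 + 14039) = (-22567 - 104*(-52))*((-2 - 10)**2 + 14039) = (-22567 + 5408)*((-12)**2 + 14039) = -17159*(144 + 14039) = -17159*14183 = -243366097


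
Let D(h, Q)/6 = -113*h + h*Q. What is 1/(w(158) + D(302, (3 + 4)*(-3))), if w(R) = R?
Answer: -1/242650 ≈ -4.1212e-6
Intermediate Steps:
D(h, Q) = -678*h + 6*Q*h (D(h, Q) = 6*(-113*h + h*Q) = 6*(-113*h + Q*h) = -678*h + 6*Q*h)
1/(w(158) + D(302, (3 + 4)*(-3))) = 1/(158 + 6*302*(-113 + (3 + 4)*(-3))) = 1/(158 + 6*302*(-113 + 7*(-3))) = 1/(158 + 6*302*(-113 - 21)) = 1/(158 + 6*302*(-134)) = 1/(158 - 242808) = 1/(-242650) = -1/242650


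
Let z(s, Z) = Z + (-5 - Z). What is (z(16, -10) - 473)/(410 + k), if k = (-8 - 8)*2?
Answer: -239/189 ≈ -1.2645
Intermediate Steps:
z(s, Z) = -5
k = -32 (k = -16*2 = -32)
(z(16, -10) - 473)/(410 + k) = (-5 - 473)/(410 - 32) = -478/378 = -478*1/378 = -239/189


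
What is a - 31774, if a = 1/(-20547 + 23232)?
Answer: -85313189/2685 ≈ -31774.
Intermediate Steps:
a = 1/2685 ≈ 0.00037244
a - 31774 = 1/2685 - 31774 = -85313189/2685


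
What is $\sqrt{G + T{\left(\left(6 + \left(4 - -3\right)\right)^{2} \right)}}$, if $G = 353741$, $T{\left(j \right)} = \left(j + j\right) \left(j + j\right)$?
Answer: $\sqrt{467985} \approx 684.09$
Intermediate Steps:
$T{\left(j \right)} = 4 j^{2}$ ($T{\left(j \right)} = 2 j 2 j = 4 j^{2}$)
$\sqrt{G + T{\left(\left(6 + \left(4 - -3\right)\right)^{2} \right)}} = \sqrt{353741 + 4 \left(\left(6 + \left(4 - -3\right)\right)^{2}\right)^{2}} = \sqrt{353741 + 4 \left(\left(6 + \left(4 + 3\right)\right)^{2}\right)^{2}} = \sqrt{353741 + 4 \left(\left(6 + 7\right)^{2}\right)^{2}} = \sqrt{353741 + 4 \left(13^{2}\right)^{2}} = \sqrt{353741 + 4 \cdot 169^{2}} = \sqrt{353741 + 4 \cdot 28561} = \sqrt{353741 + 114244} = \sqrt{467985}$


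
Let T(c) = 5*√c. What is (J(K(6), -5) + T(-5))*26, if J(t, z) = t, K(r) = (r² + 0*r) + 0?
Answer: 936 + 130*I*√5 ≈ 936.0 + 290.69*I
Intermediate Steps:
K(r) = r² (K(r) = (r² + 0) + 0 = r² + 0 = r²)
(J(K(6), -5) + T(-5))*26 = (6² + 5*√(-5))*26 = (36 + 5*(I*√5))*26 = (36 + 5*I*√5)*26 = 936 + 130*I*√5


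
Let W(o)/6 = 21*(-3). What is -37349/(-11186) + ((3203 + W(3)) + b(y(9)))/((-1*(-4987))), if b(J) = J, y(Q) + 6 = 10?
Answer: 12817921/3281446 ≈ 3.9062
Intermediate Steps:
y(Q) = 4 (y(Q) = -6 + 10 = 4)
W(o) = -378 (W(o) = 6*(21*(-3)) = 6*(-63) = -378)
-37349/(-11186) + ((3203 + W(3)) + b(y(9)))/((-1*(-4987))) = -37349/(-11186) + ((3203 - 378) + 4)/((-1*(-4987))) = -37349*(-1/11186) + (2825 + 4)/4987 = 2197/658 + 2829*(1/4987) = 2197/658 + 2829/4987 = 12817921/3281446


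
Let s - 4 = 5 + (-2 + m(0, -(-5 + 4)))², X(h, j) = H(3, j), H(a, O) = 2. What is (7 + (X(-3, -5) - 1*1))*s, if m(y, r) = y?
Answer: 104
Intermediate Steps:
X(h, j) = 2
s = 13 (s = 4 + (5 + (-2 + 0)²) = 4 + (5 + (-2)²) = 4 + (5 + 4) = 4 + 9 = 13)
(7 + (X(-3, -5) - 1*1))*s = (7 + (2 - 1*1))*13 = (7 + (2 - 1))*13 = (7 + 1)*13 = 8*13 = 104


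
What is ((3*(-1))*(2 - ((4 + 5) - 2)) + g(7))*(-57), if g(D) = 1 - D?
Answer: -513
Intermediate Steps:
((3*(-1))*(2 - ((4 + 5) - 2)) + g(7))*(-57) = ((3*(-1))*(2 - ((4 + 5) - 2)) + (1 - 1*7))*(-57) = (-3*(2 - (9 - 2)) + (1 - 7))*(-57) = (-3*(2 - 1*7) - 6)*(-57) = (-3*(2 - 7) - 6)*(-57) = (-3*(-5) - 6)*(-57) = (15 - 6)*(-57) = 9*(-57) = -513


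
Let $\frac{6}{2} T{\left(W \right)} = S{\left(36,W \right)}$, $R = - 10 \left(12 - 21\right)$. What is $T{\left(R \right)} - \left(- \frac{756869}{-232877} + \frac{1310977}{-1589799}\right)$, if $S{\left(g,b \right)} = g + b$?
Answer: $\frac{14651586923864}{370227621723} \approx 39.575$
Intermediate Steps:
$R = 90$ ($R = \left(-10\right) \left(-9\right) = 90$)
$S{\left(g,b \right)} = b + g$
$T{\left(W \right)} = 12 + \frac{W}{3}$ ($T{\left(W \right)} = \frac{W + 36}{3} = \frac{36 + W}{3} = 12 + \frac{W}{3}$)
$T{\left(R \right)} - \left(- \frac{756869}{-232877} + \frac{1310977}{-1589799}\right) = \left(12 + \frac{1}{3} \cdot 90\right) - \left(- \frac{756869}{-232877} + \frac{1310977}{-1589799}\right) = \left(12 + 30\right) - \left(\left(-756869\right) \left(- \frac{1}{232877}\right) + 1310977 \left(- \frac{1}{1589799}\right)\right) = 42 - \left(\frac{756869}{232877} - \frac{1310977}{1589799}\right) = 42 - \frac{897973188502}{370227621723} = \frac{14651586923864}{370227621723}$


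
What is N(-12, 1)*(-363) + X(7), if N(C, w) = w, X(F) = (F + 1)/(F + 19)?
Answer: -4715/13 ≈ -362.69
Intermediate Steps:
X(F) = (1 + F)/(19 + F)
N(-12, 1)*(-363) + X(7) = 1*(-363) + (1 + 7)/(19 + 7) = -363 + 8/26 = -363 + (1/26)*8 = -363 + 4/13 = -4715/13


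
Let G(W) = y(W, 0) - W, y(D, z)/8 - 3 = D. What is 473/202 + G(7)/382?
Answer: 48858/19291 ≈ 2.5327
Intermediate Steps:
y(D, z) = 24 + 8*D
G(W) = 24 + 7*W (G(W) = (24 + 8*W) - W = 24 + 7*W)
473/202 + G(7)/382 = 473/202 + (24 + 7*7)/382 = 473*(1/202) + (24 + 49)*(1/382) = 473/202 + 73*(1/382) = 473/202 + 73/382 = 48858/19291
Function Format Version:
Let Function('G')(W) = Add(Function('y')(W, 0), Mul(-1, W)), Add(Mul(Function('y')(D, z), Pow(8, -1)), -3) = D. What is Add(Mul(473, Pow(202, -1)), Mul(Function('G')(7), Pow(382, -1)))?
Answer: Rational(48858, 19291) ≈ 2.5327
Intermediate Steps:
Function('y')(D, z) = Add(24, Mul(8, D))
Function('G')(W) = Add(24, Mul(7, W)) (Function('G')(W) = Add(Add(24, Mul(8, W)), Mul(-1, W)) = Add(24, Mul(7, W)))
Add(Mul(473, Pow(202, -1)), Mul(Function('G')(7), Pow(382, -1))) = Add(Mul(473, Pow(202, -1)), Mul(Add(24, Mul(7, 7)), Pow(382, -1))) = Add(Mul(473, Rational(1, 202)), Mul(Add(24, 49), Rational(1, 382))) = Add(Rational(473, 202), Mul(73, Rational(1, 382))) = Add(Rational(473, 202), Rational(73, 382)) = Rational(48858, 19291)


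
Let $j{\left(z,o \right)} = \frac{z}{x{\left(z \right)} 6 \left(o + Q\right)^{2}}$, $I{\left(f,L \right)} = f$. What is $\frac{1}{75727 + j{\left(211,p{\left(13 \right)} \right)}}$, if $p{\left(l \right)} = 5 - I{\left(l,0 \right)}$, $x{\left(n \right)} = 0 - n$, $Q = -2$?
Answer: $\frac{600}{45436199} \approx 1.3205 \cdot 10^{-5}$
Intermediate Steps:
$x{\left(n \right)} = - n$
$p{\left(l \right)} = 5 - l$
$j{\left(z,o \right)} = - \frac{1}{6 \left(-2 + o\right)^{2}}$ ($j{\left(z,o \right)} = \frac{z}{- z 6 \left(o - 2\right)^{2}} = \frac{z}{- 6 z \left(-2 + o\right)^{2}} = \frac{z}{\left(-6\right) z \left(-2 + o\right)^{2}} = z \left(- \frac{1}{6 z \left(-2 + o\right)^{2}}\right) = - \frac{1}{6 \left(-2 + o\right)^{2}}$)
$\frac{1}{75727 + j{\left(211,p{\left(13 \right)} \right)}} = \frac{1}{75727 - \frac{1}{6 \left(-2 + \left(5 - 13\right)\right)^{2}}} = \frac{1}{75727 - \frac{1}{6 \left(-2 - 8\right)^{2}}} = \frac{1}{75727 - \frac{1}{6 \cdot 100}} = \frac{1}{75727 - \frac{1}{600}} = \frac{1}{\frac{45436199}{600}} = \frac{600}{45436199}$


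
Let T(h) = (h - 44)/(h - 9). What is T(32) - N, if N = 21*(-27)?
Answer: 13029/23 ≈ 566.48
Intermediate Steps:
N = -567
T(h) = (-44 + h)/(-9 + h)
T(32) - N = (-44 + 32)/(-9 + 32) - 1*(-567) = -12/23 + 567 = 13029/23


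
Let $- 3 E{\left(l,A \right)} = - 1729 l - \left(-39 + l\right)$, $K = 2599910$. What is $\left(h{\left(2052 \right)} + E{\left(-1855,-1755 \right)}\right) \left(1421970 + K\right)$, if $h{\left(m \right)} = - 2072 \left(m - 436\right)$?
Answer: $- \frac{53306982880600}{3} \approx -1.7769 \cdot 10^{13}$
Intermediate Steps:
$h{\left(m \right)} = 903392 - 2072 m$ ($h{\left(m \right)} = - 2072 \left(-436 + m\right) = 903392 - 2072 m$)
$E{\left(l,A \right)} = -13 + \frac{1730 l}{3}$ ($E{\left(l,A \right)} = - \frac{- 1729 l - \left(-39 + l\right)}{3} = - \frac{39 - 1730 l}{3} = -13 + \frac{1730 l}{3}$)
$\left(h{\left(2052 \right)} + E{\left(-1855,-1755 \right)}\right) \left(1421970 + K\right) = \left(\left(903392 - 4251744\right) + \left(-13 + \frac{1730}{3} \left(-1855\right)\right)\right) \left(1421970 + 2599910\right) = \left(\left(903392 - 4251744\right) - \frac{3209189}{3}\right) 4021880 = \left(-3348352 - \frac{3209189}{3}\right) 4021880 = \left(- \frac{13254245}{3}\right) 4021880 = - \frac{53306982880600}{3}$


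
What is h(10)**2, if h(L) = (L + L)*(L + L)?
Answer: 160000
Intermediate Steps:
h(L) = 4*L**2 (h(L) = (2*L)*(2*L) = 4*L**2)
h(10)**2 = (4*10**2)**2 = (4*100)**2 = 400**2 = 160000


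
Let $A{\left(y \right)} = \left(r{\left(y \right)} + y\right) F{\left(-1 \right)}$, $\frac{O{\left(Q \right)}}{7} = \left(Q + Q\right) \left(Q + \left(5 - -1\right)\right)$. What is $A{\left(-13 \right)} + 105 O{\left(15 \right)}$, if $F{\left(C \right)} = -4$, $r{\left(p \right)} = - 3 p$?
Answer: $462946$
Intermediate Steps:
$O{\left(Q \right)} = 14 Q \left(6 + Q\right)$ ($O{\left(Q \right)} = 7 \left(Q + Q\right) \left(Q + \left(5 - -1\right)\right) = 7 \cdot 2 Q \left(Q + \left(5 + 1\right)\right) = 7 \cdot 2 Q \left(Q + 6\right) = 7 \cdot 2 Q \left(6 + Q\right) = 14 Q \left(6 + Q\right)$)
$A{\left(y \right)} = 8 y$ ($A{\left(y \right)} = \left(- 3 y + y\right) \left(-4\right) = - 2 y \left(-4\right) = 8 y$)
$A{\left(-13 \right)} + 105 O{\left(15 \right)} = 8 \left(-13\right) + 105 \cdot 14 \cdot 15 \left(6 + 15\right) = -104 + 105 \cdot 14 \cdot 15 \cdot 21 = -104 + 105 \cdot 4410 = -104 + 463050 = 462946$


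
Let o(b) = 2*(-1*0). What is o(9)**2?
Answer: 0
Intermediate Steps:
o(b) = 0 (o(b) = 2*0 = 0)
o(9)**2 = 0**2 = 0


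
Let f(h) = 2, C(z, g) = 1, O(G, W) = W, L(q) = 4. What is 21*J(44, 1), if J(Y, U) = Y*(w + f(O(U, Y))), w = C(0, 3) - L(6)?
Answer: -924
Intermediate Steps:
w = -3 (w = 1 - 1*4 = 1 - 4 = -3)
J(Y, U) = -Y (J(Y, U) = Y*(-3 + 2) = Y*(-1) = -Y)
21*J(44, 1) = 21*(-1*44) = 21*(-44) = -924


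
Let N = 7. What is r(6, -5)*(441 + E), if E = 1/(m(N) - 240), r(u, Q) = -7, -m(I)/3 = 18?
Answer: -129653/42 ≈ -3087.0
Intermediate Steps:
m(I) = -54 (m(I) = -3*18 = -54)
E = -1/294 (E = 1/(-54 - 240) = 1/(-294) = -1/294 ≈ -0.0034014)
r(6, -5)*(441 + E) = -7*(441 - 1/294) = -7*129653/294 = -129653/42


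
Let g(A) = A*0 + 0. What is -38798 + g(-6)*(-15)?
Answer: -38798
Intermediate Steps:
g(A) = 0 (g(A) = 0 + 0 = 0)
-38798 + g(-6)*(-15) = -38798 + 0*(-15) = -38798 + 0 = -38798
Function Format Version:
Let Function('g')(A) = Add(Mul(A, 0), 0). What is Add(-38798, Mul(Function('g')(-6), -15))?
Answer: -38798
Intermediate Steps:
Function('g')(A) = 0 (Function('g')(A) = Add(0, 0) = 0)
Add(-38798, Mul(Function('g')(-6), -15)) = Add(-38798, Mul(0, -15)) = Add(-38798, 0) = -38798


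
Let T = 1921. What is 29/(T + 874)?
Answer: 29/2795 ≈ 0.010376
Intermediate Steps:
29/(T + 874) = 29/(1921 + 874) = 29/2795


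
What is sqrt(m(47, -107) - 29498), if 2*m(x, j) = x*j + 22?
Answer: I*sqrt(128006)/2 ≈ 178.89*I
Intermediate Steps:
m(x, j) = 11 + j*x/2 (m(x, j) = (x*j + 22)/2 = (j*x + 22)/2 = (22 + j*x)/2 = 11 + j*x/2)
sqrt(m(47, -107) - 29498) = sqrt((11 + (1/2)*(-107)*47) - 29498) = sqrt((11 - 5029/2) - 29498) = sqrt(-5007/2 - 29498) = sqrt(-64003/2) = I*sqrt(128006)/2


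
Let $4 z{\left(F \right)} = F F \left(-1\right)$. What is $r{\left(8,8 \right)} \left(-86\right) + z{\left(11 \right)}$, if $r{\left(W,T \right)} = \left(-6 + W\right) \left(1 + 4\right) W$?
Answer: $- \frac{27641}{4} \approx -6910.3$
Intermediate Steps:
$r{\left(W,T \right)} = W \left(-30 + 5 W\right)$ ($r{\left(W,T \right)} = \left(-6 + W\right) 5 W = \left(-30 + 5 W\right) W = W \left(-30 + 5 W\right)$)
$z{\left(F \right)} = - \frac{F^{2}}{4}$ ($z{\left(F \right)} = \frac{F F \left(-1\right)}{4} = \frac{F^{2} \left(-1\right)}{4} = \frac{\left(-1\right) F^{2}}{4} = - \frac{F^{2}}{4}$)
$r{\left(8,8 \right)} \left(-86\right) + z{\left(11 \right)} = 5 \cdot 8 \left(-6 + 8\right) \left(-86\right) - \frac{11^{2}}{4} = 5 \cdot 8 \cdot 2 \left(-86\right) - \frac{121}{4} = 80 \left(-86\right) - \frac{121}{4} = -6880 - \frac{121}{4} = - \frac{27641}{4}$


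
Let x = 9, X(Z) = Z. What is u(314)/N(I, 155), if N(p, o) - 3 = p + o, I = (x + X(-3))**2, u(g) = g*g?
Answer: 49298/97 ≈ 508.23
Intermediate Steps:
u(g) = g**2
I = 36 (I = (9 - 3)**2 = 6**2 = 36)
N(p, o) = 3 + o + p (N(p, o) = 3 + (p + o) = 3 + (o + p) = 3 + o + p)
u(314)/N(I, 155) = 314**2/(3 + 155 + 36) = 98596/194 = 98596*(1/194) = 49298/97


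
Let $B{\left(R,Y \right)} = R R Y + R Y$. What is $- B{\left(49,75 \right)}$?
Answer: $-183750$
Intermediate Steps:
$B{\left(R,Y \right)} = R Y + Y R^{2}$ ($B{\left(R,Y \right)} = R^{2} Y + R Y = Y R^{2} + R Y = R Y + Y R^{2}$)
$- B{\left(49,75 \right)} = - 49 \cdot 75 \left(1 + 49\right) = - 49 \cdot 75 \cdot 50 = \left(-1\right) 183750 = -183750$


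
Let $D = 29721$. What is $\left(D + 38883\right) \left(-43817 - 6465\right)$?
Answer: $-3449546328$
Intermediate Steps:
$\left(D + 38883\right) \left(-43817 - 6465\right) = \left(29721 + 38883\right) \left(-43817 - 6465\right) = 68604 \left(-50282\right) = -3449546328$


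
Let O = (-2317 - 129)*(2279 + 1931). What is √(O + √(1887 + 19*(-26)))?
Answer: √(-10297660 + √1393) ≈ 3209.0*I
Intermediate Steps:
O = -10297660 (O = -2446*4210 = -10297660)
√(O + √(1887 + 19*(-26))) = √(-10297660 + √(1887 + 19*(-26))) = √(-10297660 + √(1887 - 494)) = √(-10297660 + √1393)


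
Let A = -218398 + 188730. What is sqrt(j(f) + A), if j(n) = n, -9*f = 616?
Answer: 2*I*sqrt(66907)/3 ≈ 172.44*I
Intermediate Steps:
f = -616/9 (f = -1/9*616 = -616/9 ≈ -68.444)
A = -29668
sqrt(j(f) + A) = sqrt(-616/9 - 29668) = sqrt(-267628/9) = 2*I*sqrt(66907)/3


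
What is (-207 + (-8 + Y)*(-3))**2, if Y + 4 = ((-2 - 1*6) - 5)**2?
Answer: 459684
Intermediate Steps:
Y = 165 (Y = -4 + ((-2 - 1*6) - 5)**2 = -4 + ((-2 - 6) - 5)**2 = -4 + (-8 - 5)**2 = -4 + (-13)**2 = -4 + 169 = 165)
(-207 + (-8 + Y)*(-3))**2 = (-207 + (-8 + 165)*(-3))**2 = (-207 + 157*(-3))**2 = (-207 - 471)**2 = (-678)**2 = 459684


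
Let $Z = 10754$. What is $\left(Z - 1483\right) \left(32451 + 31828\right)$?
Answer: $595930609$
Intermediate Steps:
$\left(Z - 1483\right) \left(32451 + 31828\right) = \left(10754 - 1483\right) \left(32451 + 31828\right) = 9271 \cdot 64279 = 595930609$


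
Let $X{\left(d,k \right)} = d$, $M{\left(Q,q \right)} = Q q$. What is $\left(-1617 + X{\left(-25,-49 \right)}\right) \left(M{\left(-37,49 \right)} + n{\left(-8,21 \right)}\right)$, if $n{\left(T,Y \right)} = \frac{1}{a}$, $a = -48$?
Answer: $\frac{71447525}{24} \approx 2.977 \cdot 10^{6}$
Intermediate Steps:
$n{\left(T,Y \right)} = - \frac{1}{48}$ ($n{\left(T,Y \right)} = \frac{1}{-48} = - \frac{1}{48}$)
$\left(-1617 + X{\left(-25,-49 \right)}\right) \left(M{\left(-37,49 \right)} + n{\left(-8,21 \right)}\right) = \left(-1617 - 25\right) \left(\left(-37\right) 49 - \frac{1}{48}\right) = - 1642 \left(-1813 - \frac{1}{48}\right) = \left(-1642\right) \left(- \frac{87025}{48}\right) = \frac{71447525}{24}$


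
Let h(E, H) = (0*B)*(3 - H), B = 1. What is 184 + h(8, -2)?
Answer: 184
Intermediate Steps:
h(E, H) = 0 (h(E, H) = (0*1)*(3 - H) = 0*(3 - H) = 0)
184 + h(8, -2) = 184 + 0 = 184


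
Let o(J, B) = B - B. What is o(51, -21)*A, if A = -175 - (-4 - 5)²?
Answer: 0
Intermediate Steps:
o(J, B) = 0
A = -256 (A = -175 - 1*(-9)² = -175 - 1*81 = -175 - 81 = -256)
o(51, -21)*A = 0*(-256) = 0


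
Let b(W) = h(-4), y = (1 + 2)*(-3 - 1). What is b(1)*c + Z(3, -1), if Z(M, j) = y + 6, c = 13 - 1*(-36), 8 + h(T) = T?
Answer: -594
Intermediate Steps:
h(T) = -8 + T
y = -12 (y = 3*(-4) = -12)
c = 49 (c = 13 + 36 = 49)
b(W) = -12 (b(W) = -8 - 4 = -12)
Z(M, j) = -6 (Z(M, j) = -12 + 6 = -6)
b(1)*c + Z(3, -1) = -12*49 - 6 = -588 - 6 = -594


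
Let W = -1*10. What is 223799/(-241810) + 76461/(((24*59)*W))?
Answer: -144386855/22826864 ≈ -6.3253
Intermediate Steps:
W = -10
223799/(-241810) + 76461/(((24*59)*W)) = 223799/(-241810) + 76461/(((24*59)*(-10))) = 223799*(-1/241810) + 76461/((1416*(-10))) = -223799/241810 + 76461/(-14160) = -223799/241810 + 76461*(-1/14160) = -223799/241810 - 25487/4720 = -144386855/22826864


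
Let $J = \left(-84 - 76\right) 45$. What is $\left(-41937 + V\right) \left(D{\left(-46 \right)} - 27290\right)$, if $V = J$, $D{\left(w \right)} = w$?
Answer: $1343209032$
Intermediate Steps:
$J = -7200$ ($J = \left(-160\right) 45 = -7200$)
$V = -7200$
$\left(-41937 + V\right) \left(D{\left(-46 \right)} - 27290\right) = \left(-41937 - 7200\right) \left(-46 - 27290\right) = \left(-49137\right) \left(-27336\right) = 1343209032$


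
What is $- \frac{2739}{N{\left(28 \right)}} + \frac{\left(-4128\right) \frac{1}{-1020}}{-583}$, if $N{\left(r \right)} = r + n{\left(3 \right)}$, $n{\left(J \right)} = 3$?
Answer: $- \frac{135741809}{1536205} \approx -88.362$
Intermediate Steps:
$N{\left(r \right)} = 3 + r$ ($N{\left(r \right)} = r + 3 = 3 + r$)
$- \frac{2739}{N{\left(28 \right)}} + \frac{\left(-4128\right) \frac{1}{-1020}}{-583} = - \frac{2739}{3 + 28} + \frac{\left(-4128\right) \frac{1}{-1020}}{-583} = - \frac{2739}{31} + \left(-4128\right) \left(- \frac{1}{1020}\right) \left(- \frac{1}{583}\right) = \left(-2739\right) \frac{1}{31} + \frac{344}{85} \left(- \frac{1}{583}\right) = - \frac{2739}{31} - \frac{344}{49555} = - \frac{135741809}{1536205}$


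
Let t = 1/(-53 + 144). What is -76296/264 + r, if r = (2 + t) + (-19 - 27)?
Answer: -30302/91 ≈ -332.99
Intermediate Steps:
t = 1/91 ≈ 0.010989
r = -4003/91 (r = (2 + 1/91) + (-19 - 27) = 183/91 - 46 = -4003/91 ≈ -43.989)
-76296/264 + r = -76296/264 - 4003/91 = -374*17/22 - 4003/91 = -289 - 4003/91 = -30302/91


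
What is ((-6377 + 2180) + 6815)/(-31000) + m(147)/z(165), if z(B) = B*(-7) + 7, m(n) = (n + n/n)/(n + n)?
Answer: -55512151/653929500 ≈ -0.084890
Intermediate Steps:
m(n) = (1 + n)/(2*n) (m(n) = (n + 1)/((2*n)) = (1 + n)*(1/(2*n)) = (1 + n)/(2*n))
z(B) = 7 - 7*B (z(B) = -7*B + 7 = 7 - 7*B)
((-6377 + 2180) + 6815)/(-31000) + m(147)/z(165) = ((-6377 + 2180) + 6815)/(-31000) + ((½)*(1 + 147)/147)/(7 - 7*165) = (-4197 + 6815)*(-1/31000) + ((½)*(1/147)*148)/(7 - 1155) = 2618*(-1/31000) + (74/147)/(-1148) = -1309/15500 + (74/147)*(-1/1148) = -1309/15500 - 37/84378 = -55512151/653929500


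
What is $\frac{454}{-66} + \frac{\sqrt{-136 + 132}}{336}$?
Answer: $- \frac{227}{33} + \frac{i}{168} \approx -6.8788 + 0.0059524 i$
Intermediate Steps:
$\frac{454}{-66} + \frac{\sqrt{-136 + 132}}{336} = 454 \left(- \frac{1}{66}\right) + \sqrt{-4} \cdot \frac{1}{336} = - \frac{227}{33} + 2 i \frac{1}{336} = - \frac{227}{33} + \frac{i}{168}$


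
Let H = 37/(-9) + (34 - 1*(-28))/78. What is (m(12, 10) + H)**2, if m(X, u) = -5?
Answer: 946729/13689 ≈ 69.160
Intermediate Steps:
H = -388/117 (H = 37*(-1/9) + (34 + 28)*(1/78) = -37/9 + 62*(1/78) = -37/9 + 31/39 = -388/117 ≈ -3.3162)
(m(12, 10) + H)**2 = (-5 - 388/117)**2 = (-973/117)**2 = 946729/13689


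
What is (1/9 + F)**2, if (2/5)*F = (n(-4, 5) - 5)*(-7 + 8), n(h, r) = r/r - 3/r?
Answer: 42025/324 ≈ 129.71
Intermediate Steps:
n(h, r) = 1 - 3/r
F = -23/2 (F = 5*(((-3 + 5)/5 - 5)*(-7 + 8))/2 = 5*(((1/5)*2 - 5)*1)/2 = 5*((2/5 - 5)*1)/2 = 5*(-23/5*1)/2 = (5/2)*(-23/5) = -23/2 ≈ -11.500)
(1/9 + F)**2 = (1/9 - 23/2)**2 = (-205/18)**2 = 42025/324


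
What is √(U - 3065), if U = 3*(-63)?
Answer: I*√3254 ≈ 57.044*I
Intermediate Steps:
U = -189
√(U - 3065) = √(-189 - 3065) = √(-3254) = I*√3254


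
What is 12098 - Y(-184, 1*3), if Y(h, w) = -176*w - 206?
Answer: 12832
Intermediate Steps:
Y(h, w) = -206 - 176*w
12098 - Y(-184, 1*3) = 12098 - (-206 - 176*3) = 12098 - (-206 - 528) = 12098 - 1*(-734) = 12098 + 734 = 12832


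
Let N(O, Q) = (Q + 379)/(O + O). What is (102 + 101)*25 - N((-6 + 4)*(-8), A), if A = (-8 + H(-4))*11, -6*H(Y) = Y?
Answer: 486305/96 ≈ 5065.7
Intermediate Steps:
H(Y) = -Y/6
A = -242/3 (A = (-8 - ⅙*(-4))*11 = (-8 + ⅔)*11 = -22/3*11 = -242/3 ≈ -80.667)
N(O, Q) = (379 + Q)/(2*O) (N(O, Q) = (379 + Q)/((2*O)) = (379 + Q)*(1/(2*O)) = (379 + Q)/(2*O))
(102 + 101)*25 - N((-6 + 4)*(-8), A) = (102 + 101)*25 - (379 - 242/3)/(2*((-6 + 4)*(-8))) = 203*25 - 895/(2*((-2*(-8)))*3) = 5075 - 895/(2*16*3) = 5075 - 1*895/96 = 5075 - 895/96 = 486305/96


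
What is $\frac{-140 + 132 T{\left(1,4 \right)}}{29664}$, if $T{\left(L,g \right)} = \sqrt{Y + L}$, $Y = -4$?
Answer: $- \frac{35}{7416} + \frac{11 i \sqrt{3}}{2472} \approx -0.0047195 + 0.0077073 i$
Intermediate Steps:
$T{\left(L,g \right)} = \sqrt{-4 + L}$
$\frac{-140 + 132 T{\left(1,4 \right)}}{29664} = \frac{-140 + 132 \sqrt{-4 + 1}}{29664} = \left(-140 + 132 \sqrt{-3}\right) \frac{1}{29664} = \left(-140 + 132 i \sqrt{3}\right) \frac{1}{29664} = - \frac{35}{7416} + \frac{11 i \sqrt{3}}{2472}$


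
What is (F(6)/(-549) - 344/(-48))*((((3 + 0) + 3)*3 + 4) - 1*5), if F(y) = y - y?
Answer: 731/6 ≈ 121.83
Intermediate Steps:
F(y) = 0
(F(6)/(-549) - 344/(-48))*((((3 + 0) + 3)*3 + 4) - 1*5) = (0/(-549) - 344/(-48))*((((3 + 0) + 3)*3 + 4) - 1*5) = (0*(-1/549) - 344*(-1/48))*(((3 + 3)*3 + 4) - 5) = (0 + 43/6)*((6*3 + 4) - 5) = 43*((18 + 4) - 5)/6 = 43*(22 - 5)/6 = (43/6)*17 = 731/6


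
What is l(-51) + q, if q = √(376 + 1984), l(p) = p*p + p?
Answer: 2550 + 2*√590 ≈ 2598.6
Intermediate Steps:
l(p) = p + p² (l(p) = p² + p = p + p²)
q = 2*√590 (q = √2360 = 2*√590 ≈ 48.580)
l(-51) + q = -51*(1 - 51) + 2*√590 = -51*(-50) + 2*√590 = 2550 + 2*√590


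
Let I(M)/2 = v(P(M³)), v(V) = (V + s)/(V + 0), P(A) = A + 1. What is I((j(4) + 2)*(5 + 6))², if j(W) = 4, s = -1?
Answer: 330615800064/82654525009 ≈ 4.0000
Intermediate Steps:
P(A) = 1 + A
v(V) = (-1 + V)/V (v(V) = (V - 1)/(V + 0) = (-1 + V)/V)
I(M) = 2*M³/(1 + M³) (I(M) = 2*((-1 + (1 + M³))/(1 + M³)) = 2*(M³/(1 + M³)) = 2*M³/(1 + M³))
I((j(4) + 2)*(5 + 6))² = (2*((4 + 2)*(5 + 6))³/(1 + ((4 + 2)*(5 + 6))³))² = (2*(6*11)³/(1 + (6*11)³))² = (2*66³/(1 + 66³))² = (2*287496/(1 + 287496))² = (2*287496/287497)² = (2*287496*(1/287497))² = (574992/287497)² = 330615800064/82654525009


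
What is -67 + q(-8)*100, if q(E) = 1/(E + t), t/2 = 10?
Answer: -176/3 ≈ -58.667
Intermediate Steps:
t = 20 (t = 2*10 = 20)
q(E) = 1/(20 + E) (q(E) = 1/(E + 20) = 1/(20 + E))
-67 + q(-8)*100 = -67 + 100/(20 - 8) = -67 + 100/12 = -67 + (1/12)*100 = -67 + 25/3 = -176/3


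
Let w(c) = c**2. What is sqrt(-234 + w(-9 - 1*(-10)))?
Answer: I*sqrt(233) ≈ 15.264*I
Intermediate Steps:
sqrt(-234 + w(-9 - 1*(-10))) = sqrt(-234 + (-9 - 1*(-10))**2) = sqrt(-234 + (-9 + 10)**2) = sqrt(-234 + 1**2) = sqrt(-234 + 1) = sqrt(-233) = I*sqrt(233)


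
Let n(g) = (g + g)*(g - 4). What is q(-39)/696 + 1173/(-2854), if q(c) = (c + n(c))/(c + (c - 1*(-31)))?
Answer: -7972031/15560008 ≈ -0.51234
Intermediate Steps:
n(g) = 2*g*(-4 + g) (n(g) = (2*g)*(-4 + g) = 2*g*(-4 + g))
q(c) = (c + 2*c*(-4 + c))/(31 + 2*c) (q(c) = (c + 2*c*(-4 + c))/(c + (c - 1*(-31))) = (c + 2*c*(-4 + c))/(c + (c + 31)) = (c + 2*c*(-4 + c))/(c + (31 + c)) = (c + 2*c*(-4 + c))/(31 + 2*c))
q(-39)/696 + 1173/(-2854) = -39*(-7 + 2*(-39))/(31 + 2*(-39))/696 + 1173/(-2854) = -39*(-7 - 78)/(31 - 78)*(1/696) + 1173*(-1/2854) = -39*(-85)/(-47)*(1/696) - 1173/2854 = -39*(-1/47)*(-85)*(1/696) - 1173/2854 = -3315/47*1/696 - 1173/2854 = -1105/10904 - 1173/2854 = -7972031/15560008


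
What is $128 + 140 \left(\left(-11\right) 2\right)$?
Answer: $-2952$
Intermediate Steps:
$128 + 140 \left(\left(-11\right) 2\right) = 128 + 140 \left(-22\right) = 128 - 3080 = -2952$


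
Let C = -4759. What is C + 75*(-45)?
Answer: -8134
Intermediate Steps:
C + 75*(-45) = -4759 + 75*(-45) = -4759 - 3375 = -8134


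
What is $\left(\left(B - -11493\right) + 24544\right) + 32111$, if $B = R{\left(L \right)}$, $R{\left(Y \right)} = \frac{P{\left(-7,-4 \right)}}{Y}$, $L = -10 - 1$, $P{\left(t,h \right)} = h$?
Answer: $\frac{749632}{11} \approx 68148.0$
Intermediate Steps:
$L = -11$ ($L = -10 - 1 = -11$)
$R{\left(Y \right)} = - \frac{4}{Y}$
$B = \frac{4}{11}$ ($B = - \frac{4}{-11} = \left(-4\right) \left(- \frac{1}{11}\right) = \frac{4}{11} \approx 0.36364$)
$\left(\left(B - -11493\right) + 24544\right) + 32111 = \left(\left(\frac{4}{11} - -11493\right) + 24544\right) + 32111 = \left(\left(\frac{4}{11} + 11493\right) + 24544\right) + 32111 = \left(\frac{126427}{11} + 24544\right) + 32111 = \frac{396411}{11} + 32111 = \frac{749632}{11}$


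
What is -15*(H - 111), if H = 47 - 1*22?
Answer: 1290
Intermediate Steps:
H = 25 (H = 47 - 22 = 25)
-15*(H - 111) = -15*(25 - 111) = -15*(-86) = 1290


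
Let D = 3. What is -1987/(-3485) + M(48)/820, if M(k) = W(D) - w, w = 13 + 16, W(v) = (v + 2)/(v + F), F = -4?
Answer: 737/1394 ≈ 0.52869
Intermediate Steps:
W(v) = (2 + v)/(-4 + v) (W(v) = (v + 2)/(v - 4) = (2 + v)/(-4 + v))
w = 29
M(k) = -34 (M(k) = (2 + 3)/(-4 + 3) - 1*29 = 5/(-1) - 29 = -1*5 - 29 = -5 - 29 = -34)
-1987/(-3485) + M(48)/820 = -1987/(-3485) - 34/820 = -1987*(-1/3485) - 34*1/820 = 1987/3485 - 17/410 = 737/1394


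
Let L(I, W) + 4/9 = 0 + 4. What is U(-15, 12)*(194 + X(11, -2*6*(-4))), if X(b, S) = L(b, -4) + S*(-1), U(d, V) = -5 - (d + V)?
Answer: -2692/9 ≈ -299.11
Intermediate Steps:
L(I, W) = 32/9 (L(I, W) = -4/9 + (0 + 4) = -4/9 + 4 = 32/9)
U(d, V) = -5 - V - d (U(d, V) = -5 - (V + d) = -5 + (-V - d) = -5 - V - d)
X(b, S) = 32/9 - S (X(b, S) = 32/9 + S*(-1) = 32/9 - S)
U(-15, 12)*(194 + X(11, -2*6*(-4))) = (-5 - 1*12 - 1*(-15))*(194 + (32/9 - (-2*6)*(-4))) = (-5 - 12 + 15)*(194 + (32/9 - (-12)*(-4))) = -2*(194 + (32/9 - 1*48)) = -2*(194 + (32/9 - 48)) = -2*(194 - 400/9) = -2*1346/9 = -2692/9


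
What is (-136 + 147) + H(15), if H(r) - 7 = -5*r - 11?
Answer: -68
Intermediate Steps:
H(r) = -4 - 5*r (H(r) = 7 + (-5*r - 11) = 7 + (-11 - 5*r) = -4 - 5*r)
(-136 + 147) + H(15) = (-136 + 147) + (-4 - 5*15) = 11 + (-4 - 75) = 11 - 79 = -68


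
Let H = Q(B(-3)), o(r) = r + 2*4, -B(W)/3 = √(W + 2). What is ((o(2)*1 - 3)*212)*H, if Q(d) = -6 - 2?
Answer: -11872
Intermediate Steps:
B(W) = -3*√(2 + W) (B(W) = -3*√(W + 2) = -3*√(2 + W))
o(r) = 8 + r (o(r) = r + 8 = 8 + r)
Q(d) = -8
H = -8
((o(2)*1 - 3)*212)*H = (((8 + 2)*1 - 3)*212)*(-8) = ((10*1 - 3)*212)*(-8) = ((10 - 3)*212)*(-8) = (7*212)*(-8) = 1484*(-8) = -11872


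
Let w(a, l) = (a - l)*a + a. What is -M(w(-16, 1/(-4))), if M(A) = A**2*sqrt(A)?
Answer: -111392*sqrt(59) ≈ -8.5562e+5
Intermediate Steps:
w(a, l) = a + a*(a - l) (w(a, l) = a*(a - l) + a = a + a*(a - l))
M(A) = A**(5/2)
-M(w(-16, 1/(-4))) = -(-16*(1 - 16 - 1/(-4)))**(5/2) = -(-16*(1 - 16 - 1*(-1/4)))**(5/2) = -(-16*(1 - 16 + 1/4))**(5/2) = -(-16*(-59/4))**(5/2) = -236**(5/2) = -111392*sqrt(59)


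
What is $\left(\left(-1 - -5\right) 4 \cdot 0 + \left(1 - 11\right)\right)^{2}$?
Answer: $100$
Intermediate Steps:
$\left(\left(-1 - -5\right) 4 \cdot 0 + \left(1 - 11\right)\right)^{2} = \left(\left(-1 + 5\right) 4 \cdot 0 + \left(1 - 11\right)\right)^{2} = \left(4 \cdot 4 \cdot 0 - 10\right)^{2} = \left(16 \cdot 0 - 10\right)^{2} = \left(0 - 10\right)^{2} = \left(-10\right)^{2} = 100$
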